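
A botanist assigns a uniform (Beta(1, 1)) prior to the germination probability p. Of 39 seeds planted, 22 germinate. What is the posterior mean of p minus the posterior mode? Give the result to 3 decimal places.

-0.003

Posterior: Beta(1+22, 1+17) = Beta(23, 18).
Mode = (23−1)/(23+18−2) = 22/39 = 0.564.
With a flat prior the MAP equals the MLE, 22/39.
Mean = 23/(23+18) = 23/41 = 0.561.
Difference = 0.561 − 0.564 = -0.003.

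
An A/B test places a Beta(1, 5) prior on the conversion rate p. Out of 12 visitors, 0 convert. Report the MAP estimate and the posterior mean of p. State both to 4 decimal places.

Posterior: Beta(1+0, 5+12) = Beta(1, 17).
Since α = 1 ≤ 1 and β > 1, the Beta density is monotone decreasing on [0,1]; the mode is at 0.
Mean = 1/(1+17) = 0.0556.
Right-skewed posterior ⇒ mode < mean.

MAP estimate = 0.0000, posterior mean = 0.0556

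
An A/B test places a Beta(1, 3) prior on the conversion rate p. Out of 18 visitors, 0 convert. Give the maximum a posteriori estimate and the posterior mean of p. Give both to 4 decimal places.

MAP = 0.0000, posterior mean = 0.0455

Posterior: Beta(1+0, 3+18) = Beta(1, 21).
Since α = 1 ≤ 1 and β > 1, the Beta density is monotone decreasing on [0,1]; the mode is at 0.
Mean = 1/(1+21) = 0.0455.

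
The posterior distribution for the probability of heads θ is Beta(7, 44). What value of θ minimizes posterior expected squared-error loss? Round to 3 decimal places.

Mode = (7−1)/(7+44−2) = 6/49 = 0.122.
Mean = 7/(7+44) = 7/51 = 0.137.
Squared-error loss ⇒ the optimal estimator is the posterior mean.

0.137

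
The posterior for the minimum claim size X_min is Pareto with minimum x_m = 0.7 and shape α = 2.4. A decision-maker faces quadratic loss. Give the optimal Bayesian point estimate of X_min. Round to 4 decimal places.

1.2000

The Pareto density is strictly decreasing on [x_m, ∞), so the mode is x_m = 0.7000.
Mean = α·x_m/(α−1) = 2.4·0.7/1.4 = 1.2000.
Quadratic loss ⇒ the optimal estimator is the posterior mean.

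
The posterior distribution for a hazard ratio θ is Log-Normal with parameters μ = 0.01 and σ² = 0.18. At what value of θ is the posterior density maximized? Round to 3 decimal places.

Mode = exp(μ − σ²) = exp(-0.17) = 0.844.
Mean = exp(μ + σ²/2) = exp(0.100) = 1.105.
This is the posterior mode — the MAP estimate.

0.844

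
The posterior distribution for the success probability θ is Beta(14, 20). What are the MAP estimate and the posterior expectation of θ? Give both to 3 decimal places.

Mode = (14−1)/(14+20−2) = 13/32 = 0.406.
Mean = 14/(14+20) = 14/34 = 0.412.
The mean is pulled above the mode by the posterior's right skew.

MAP = 0.406; posterior mean = 0.412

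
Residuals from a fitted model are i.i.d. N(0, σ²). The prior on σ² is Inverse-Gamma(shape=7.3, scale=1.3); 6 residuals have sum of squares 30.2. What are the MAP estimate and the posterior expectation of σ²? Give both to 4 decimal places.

MAP: 1.4513. Posterior mean: 1.7634.

Posterior: Inverse-Gamma(shape = 7.3+6/2 = 10.3, scale = 1.3+30.2/2 = 16.4).
Mode = β/(α+1) = 16.4/11.3 = 1.4513.
Mean = β/(α−1) = 16.4/9.3 = 1.7634.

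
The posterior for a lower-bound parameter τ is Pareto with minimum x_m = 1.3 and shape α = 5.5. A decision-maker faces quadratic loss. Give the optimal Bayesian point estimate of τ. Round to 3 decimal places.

The Pareto density is strictly decreasing on [x_m, ∞), so the mode is x_m = 1.300.
Mean = α·x_m/(α−1) = 5.5·1.3/4.5 = 1.589.
Quadratic loss ⇒ the optimal estimator is the posterior mean.

1.589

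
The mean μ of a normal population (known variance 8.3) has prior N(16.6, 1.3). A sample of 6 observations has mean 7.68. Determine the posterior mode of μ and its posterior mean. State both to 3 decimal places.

Posterior for μ is Normal. Precision-weighted mean: (1/1.3·16.6 + 6/8.3·7.68) / (1/1.3 + 6/8.3) = 12.279.
A Normal posterior is symmetric, so mode = mean.

MAP: 12.279. Posterior mean: 12.279.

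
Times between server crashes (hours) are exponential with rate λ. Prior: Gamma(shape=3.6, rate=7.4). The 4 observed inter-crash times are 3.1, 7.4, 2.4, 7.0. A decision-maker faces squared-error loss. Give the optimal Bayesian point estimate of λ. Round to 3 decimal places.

Σ times = 19.9. Posterior: Gamma(shape = 3.6+4 = 7.6, rate = 7.4+19.9 = 27.3).
Mode = (α−1)/β = 6.6/27.3 = 0.242.
Mean = α/β = 7.6/27.3 = 0.278.
Squared-error loss ⇒ the optimal estimator is the posterior mean.

0.278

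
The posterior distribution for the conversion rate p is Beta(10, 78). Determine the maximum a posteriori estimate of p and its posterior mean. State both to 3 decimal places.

Mode = (10−1)/(10+78−2) = 9/86 = 0.105.
Mean = 10/(10+78) = 10/88 = 0.114.
The posterior is right-skewed, so the mean exceeds the mode.

maximum a posteriori estimate = 0.105, posterior mean = 0.114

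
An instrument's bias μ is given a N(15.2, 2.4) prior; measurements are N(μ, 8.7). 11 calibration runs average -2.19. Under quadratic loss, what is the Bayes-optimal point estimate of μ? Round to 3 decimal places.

2.120

Posterior for μ is Normal. Precision-weighted mean: (1/2.4·15.2 + 11/8.7·-2.19) / (1/2.4 + 11/8.7) = 2.120.
A Normal posterior is symmetric, so mode = mean.
Quadratic loss ⇒ the optimal estimator is the posterior mean.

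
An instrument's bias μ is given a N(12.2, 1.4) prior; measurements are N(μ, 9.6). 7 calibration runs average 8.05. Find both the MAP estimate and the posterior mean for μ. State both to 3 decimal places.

μ_MAP = 10.104, E[μ|data] = 10.104

Posterior for μ is Normal. Precision-weighted mean: (1/1.4·12.2 + 7/9.6·8.05) / (1/1.4 + 7/9.6) = 10.104.
A Normal posterior is symmetric, so mode = mean.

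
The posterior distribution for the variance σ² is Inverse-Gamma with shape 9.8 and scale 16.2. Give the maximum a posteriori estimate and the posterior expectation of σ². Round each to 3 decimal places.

Mode = β/(α+1) = 16.2/10.8 = 1.500.
Mean = β/(α−1) = 16.2/8.8 = 1.841.
Right-skewed posterior ⇒ mode < mean.

σ²_MAP = 1.500, E[σ²|data] = 1.841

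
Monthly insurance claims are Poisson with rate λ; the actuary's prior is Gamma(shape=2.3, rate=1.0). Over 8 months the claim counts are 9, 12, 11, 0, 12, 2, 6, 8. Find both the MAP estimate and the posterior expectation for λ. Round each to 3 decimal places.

λ_MAP = 6.811, E[λ|data] = 6.922

Σ counts = 60. Posterior: Gamma(shape = 2.3+60 = 62.3, rate = 1.0+8 = 9.0).
Mode = (α−1)/β = 61.3/9.0 = 6.811.
Mean = α/β = 62.3/9.0 = 6.922.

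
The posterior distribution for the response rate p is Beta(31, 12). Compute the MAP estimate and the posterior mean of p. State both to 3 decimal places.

Mode = (31−1)/(31+12−2) = 30/41 = 0.732.
Mean = 31/(31+12) = 31/43 = 0.721.
The posterior is left-skewed, so the mode exceeds the mean.

MAP estimate = 0.732, posterior mean = 0.721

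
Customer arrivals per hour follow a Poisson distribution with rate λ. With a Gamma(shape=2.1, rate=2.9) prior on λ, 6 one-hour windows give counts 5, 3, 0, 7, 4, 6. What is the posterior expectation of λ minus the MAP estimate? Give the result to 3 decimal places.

0.112

Σ counts = 25. Posterior: Gamma(shape = 2.1+25 = 27.1, rate = 2.9+6 = 8.9).
Mode = (α−1)/β = 26.1/8.9 = 2.933.
Mean = α/β = 27.1/8.9 = 3.045.
Difference = 3.045 − 2.933 = 0.112.
The posterior is right-skewed, so the mean exceeds the mode.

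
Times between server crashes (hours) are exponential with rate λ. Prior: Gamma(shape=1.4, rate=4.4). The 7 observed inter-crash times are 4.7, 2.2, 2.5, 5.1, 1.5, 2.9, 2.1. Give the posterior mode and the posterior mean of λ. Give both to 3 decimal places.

Σ times = 21.0. Posterior: Gamma(shape = 1.4+7 = 8.4, rate = 4.4+21.0 = 25.4).
Mode = (α−1)/β = 7.4/25.4 = 0.291.
Mean = α/β = 8.4/25.4 = 0.331.

posterior mode = 0.291, posterior mean = 0.331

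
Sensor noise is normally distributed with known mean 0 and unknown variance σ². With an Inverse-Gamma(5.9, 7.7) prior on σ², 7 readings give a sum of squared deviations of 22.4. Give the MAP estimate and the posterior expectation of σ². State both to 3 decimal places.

Posterior: Inverse-Gamma(shape = 5.9+7/2 = 9.4, scale = 7.7+22.4/2 = 18.9).
Mode = β/(α+1) = 18.9/10.4 = 1.817.
Mean = β/(α−1) = 18.9/8.4 = 2.250.
The posterior is right-skewed, so the mean exceeds the mode.

σ²_MAP = 1.817, E[σ²|data] = 2.250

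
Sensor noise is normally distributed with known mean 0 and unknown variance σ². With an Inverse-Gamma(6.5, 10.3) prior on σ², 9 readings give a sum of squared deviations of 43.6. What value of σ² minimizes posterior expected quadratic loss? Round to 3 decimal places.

3.210

Posterior: Inverse-Gamma(shape = 6.5+9/2 = 11.0, scale = 10.3+43.6/2 = 32.1).
Mode = β/(α+1) = 32.1/12.0 = 2.675.
Mean = β/(α−1) = 32.1/10.0 = 3.210.
Quadratic loss ⇒ the optimal estimator is the posterior mean.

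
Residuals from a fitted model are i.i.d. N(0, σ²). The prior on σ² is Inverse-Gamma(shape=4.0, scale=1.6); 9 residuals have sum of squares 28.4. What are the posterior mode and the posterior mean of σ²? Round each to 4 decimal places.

MAP = 1.6632; posterior mean = 2.1067

Posterior: Inverse-Gamma(shape = 4.0+9/2 = 8.5, scale = 1.6+28.4/2 = 15.8).
Mode = β/(α+1) = 15.8/9.5 = 1.6632.
Mean = β/(α−1) = 15.8/7.5 = 2.1067.
Right-skewed posterior ⇒ mode < mean.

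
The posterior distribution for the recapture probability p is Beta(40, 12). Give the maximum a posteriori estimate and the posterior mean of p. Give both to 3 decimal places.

Mode = (40−1)/(40+12−2) = 39/50 = 0.780.
Mean = 40/(40+12) = 40/52 = 0.769.

p_MAP = 0.780, E[p|data] = 0.769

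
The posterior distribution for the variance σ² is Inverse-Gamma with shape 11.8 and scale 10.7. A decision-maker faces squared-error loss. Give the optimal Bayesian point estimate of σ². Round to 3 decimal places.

0.991

Mode = β/(α+1) = 10.7/12.8 = 0.836.
Mean = β/(α−1) = 10.7/10.8 = 0.991.
Squared-error loss ⇒ the optimal estimator is the posterior mean.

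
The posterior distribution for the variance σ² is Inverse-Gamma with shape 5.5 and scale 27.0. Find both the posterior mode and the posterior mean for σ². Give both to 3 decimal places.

Mode = β/(α+1) = 27.0/6.5 = 4.154.
Mean = β/(α−1) = 27.0/4.5 = 6.000.
Right-skewed posterior ⇒ mode < mean.

MAP = 4.154, posterior mean = 6.000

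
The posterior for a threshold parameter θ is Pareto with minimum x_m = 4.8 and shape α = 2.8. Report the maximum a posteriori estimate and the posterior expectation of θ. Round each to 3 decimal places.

MAP = 4.800; posterior mean = 7.467

The Pareto density is strictly decreasing on [x_m, ∞), so the mode is x_m = 4.800.
Mean = α·x_m/(α−1) = 2.8·4.8/1.8 = 7.467.
The mean is pulled above the mode by the posterior's right skew.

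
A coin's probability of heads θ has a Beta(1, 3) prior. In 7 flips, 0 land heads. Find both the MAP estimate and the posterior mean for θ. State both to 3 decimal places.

MAP estimate = 0.000, posterior mean = 0.091

Posterior: Beta(1+0, 3+7) = Beta(1, 10).
Since α = 1 ≤ 1 and β > 1, the Beta density is monotone decreasing on [0,1]; the mode is at 0.
Mean = 1/(1+10) = 0.091.
The posterior is right-skewed, so the mean exceeds the mode.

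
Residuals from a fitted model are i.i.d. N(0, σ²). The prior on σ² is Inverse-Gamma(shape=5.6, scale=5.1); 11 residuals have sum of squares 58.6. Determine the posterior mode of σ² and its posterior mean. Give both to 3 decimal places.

Posterior: Inverse-Gamma(shape = 5.6+11/2 = 11.1, scale = 5.1+58.6/2 = 34.4).
Mode = β/(α+1) = 34.4/12.1 = 2.843.
Mean = β/(α−1) = 34.4/10.1 = 3.406.
Right-skewed posterior ⇒ mode < mean.

MAP = 2.843; posterior mean = 3.406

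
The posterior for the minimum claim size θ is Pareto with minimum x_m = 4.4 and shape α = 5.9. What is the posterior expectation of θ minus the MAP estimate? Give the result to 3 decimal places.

0.898

The Pareto density is strictly decreasing on [x_m, ∞), so the mode is x_m = 4.400.
Mean = α·x_m/(α−1) = 5.9·4.4/4.9 = 5.298.
Difference = 5.298 − 4.400 = 0.898.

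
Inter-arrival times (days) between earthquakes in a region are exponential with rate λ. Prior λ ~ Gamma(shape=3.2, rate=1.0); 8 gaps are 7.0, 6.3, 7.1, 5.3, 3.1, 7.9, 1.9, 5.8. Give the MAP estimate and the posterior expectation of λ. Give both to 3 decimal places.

Σ times = 44.4. Posterior: Gamma(shape = 3.2+8 = 11.2, rate = 1.0+44.4 = 45.4).
Mode = (α−1)/β = 10.2/45.4 = 0.225.
Mean = α/β = 11.2/45.4 = 0.247.

MAP estimate = 0.225, posterior expectation = 0.247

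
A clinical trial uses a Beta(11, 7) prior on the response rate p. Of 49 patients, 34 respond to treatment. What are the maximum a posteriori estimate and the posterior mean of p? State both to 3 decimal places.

MAP = 0.677; posterior mean = 0.672

Posterior: Beta(11+34, 7+15) = Beta(45, 22).
Mode = (45−1)/(45+22−2) = 44/65 = 0.677.
Mean = 45/(45+22) = 45/67 = 0.672.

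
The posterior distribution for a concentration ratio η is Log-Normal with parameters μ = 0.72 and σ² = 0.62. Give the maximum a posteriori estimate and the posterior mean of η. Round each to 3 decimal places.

Mode = exp(μ − σ²) = exp(0.10) = 1.105.
Mean = exp(μ + σ²/2) = exp(1.030) = 2.801.

maximum a posteriori estimate = 1.105, posterior mean = 2.801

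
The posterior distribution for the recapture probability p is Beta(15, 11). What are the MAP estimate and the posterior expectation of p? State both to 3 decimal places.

Mode = (15−1)/(15+11−2) = 14/24 = 0.583.
Mean = 15/(15+11) = 15/26 = 0.577.

MAP = 0.583, posterior mean = 0.577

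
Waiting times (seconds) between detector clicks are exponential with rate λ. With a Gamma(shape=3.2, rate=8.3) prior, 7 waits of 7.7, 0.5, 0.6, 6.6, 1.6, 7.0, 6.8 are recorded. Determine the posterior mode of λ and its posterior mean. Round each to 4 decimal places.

Σ times = 30.8. Posterior: Gamma(shape = 3.2+7 = 10.2, rate = 8.3+30.8 = 39.1).
Mode = (α−1)/β = 9.2/39.1 = 0.2353.
Mean = α/β = 10.2/39.1 = 0.2609.

λ_MAP = 0.2353, E[λ|data] = 0.2609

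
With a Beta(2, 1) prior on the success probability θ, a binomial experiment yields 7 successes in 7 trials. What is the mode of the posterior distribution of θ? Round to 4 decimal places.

1.0000

Posterior: Beta(2+7, 1+0) = Beta(9, 1).
Since β = 1 ≤ 1 and α > 1, the Beta density is monotone increasing on [0,1]; the mode is at 1.
Mean = 9/(9+1) = 0.9000.
This is the posterior mode — the MAP estimate.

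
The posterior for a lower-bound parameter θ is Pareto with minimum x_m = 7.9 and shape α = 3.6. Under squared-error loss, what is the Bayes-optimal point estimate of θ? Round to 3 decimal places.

The Pareto density is strictly decreasing on [x_m, ∞), so the mode is x_m = 7.900.
Mean = α·x_m/(α−1) = 3.6·7.9/2.6 = 10.938.
Squared-error loss ⇒ the optimal estimator is the posterior mean.

10.938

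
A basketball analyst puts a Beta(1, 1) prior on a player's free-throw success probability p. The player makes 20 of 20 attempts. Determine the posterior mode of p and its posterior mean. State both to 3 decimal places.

Posterior: Beta(1+20, 1+0) = Beta(21, 1).
Since β = 1 ≤ 1 and α > 1, the Beta density is monotone increasing on [0,1]; the mode is at 1.
Mean = 21/(21+1) = 0.955.
The posterior is left-skewed, so the mode exceeds the mean.

MAP = 1.000; posterior mean = 0.955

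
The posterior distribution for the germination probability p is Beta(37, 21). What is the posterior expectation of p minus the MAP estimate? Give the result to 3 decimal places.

Mode = (37−1)/(37+21−2) = 36/56 = 0.643.
Mean = 37/(37+21) = 37/58 = 0.638.
Difference = 0.638 − 0.643 = -0.005.
The mean is pulled below the mode by the posterior's left skew.

-0.005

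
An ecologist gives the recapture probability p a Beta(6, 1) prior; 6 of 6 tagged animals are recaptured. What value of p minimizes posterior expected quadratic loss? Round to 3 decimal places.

0.923

Posterior: Beta(6+6, 1+0) = Beta(12, 1).
Since β = 1 ≤ 1 and α > 1, the Beta density is monotone increasing on [0,1]; the mode is at 1.
Mean = 12/(12+1) = 0.923.
Quadratic loss ⇒ the optimal estimator is the posterior mean.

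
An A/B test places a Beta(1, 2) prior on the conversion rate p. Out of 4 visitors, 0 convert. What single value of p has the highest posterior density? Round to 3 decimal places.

Posterior: Beta(1+0, 2+4) = Beta(1, 6).
Since α = 1 ≤ 1 and β > 1, the Beta density is monotone decreasing on [0,1]; the mode is at 0.
Mean = 1/(1+6) = 0.143.
This is the posterior mode — the MAP estimate.

0.000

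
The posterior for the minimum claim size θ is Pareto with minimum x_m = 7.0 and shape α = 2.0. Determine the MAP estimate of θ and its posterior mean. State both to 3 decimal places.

MAP estimate = 7.000, posterior mean = 14.000

The Pareto density is strictly decreasing on [x_m, ∞), so the mode is x_m = 7.000.
Mean = α·x_m/(α−1) = 2.0·7.0/1.0 = 14.000.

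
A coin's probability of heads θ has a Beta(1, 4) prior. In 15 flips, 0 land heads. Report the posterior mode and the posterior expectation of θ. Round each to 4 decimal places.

Posterior: Beta(1+0, 4+15) = Beta(1, 19).
Since α = 1 ≤ 1 and β > 1, the Beta density is monotone decreasing on [0,1]; the mode is at 0.
Mean = 1/(1+19) = 0.0500.

MAP: 0.0000. Posterior mean: 0.0500.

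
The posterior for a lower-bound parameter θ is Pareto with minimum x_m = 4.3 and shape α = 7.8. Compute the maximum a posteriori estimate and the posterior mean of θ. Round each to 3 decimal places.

The Pareto density is strictly decreasing on [x_m, ∞), so the mode is x_m = 4.300.
Mean = α·x_m/(α−1) = 7.8·4.3/6.8 = 4.932.
The posterior is right-skewed, so the mean exceeds the mode.

θ_MAP = 4.300, E[θ|data] = 4.932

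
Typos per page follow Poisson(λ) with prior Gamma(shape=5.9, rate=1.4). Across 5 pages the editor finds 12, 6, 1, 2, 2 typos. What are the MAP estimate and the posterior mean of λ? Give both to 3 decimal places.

Σ counts = 23. Posterior: Gamma(shape = 5.9+23 = 28.9, rate = 1.4+5 = 6.4).
Mode = (α−1)/β = 27.9/6.4 = 4.359.
Mean = α/β = 28.9/6.4 = 4.516.

MAP = 4.359, posterior mean = 4.516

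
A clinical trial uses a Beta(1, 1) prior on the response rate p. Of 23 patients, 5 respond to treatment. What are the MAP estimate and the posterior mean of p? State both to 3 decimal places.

Posterior: Beta(1+5, 1+18) = Beta(6, 19).
Mode = (6−1)/(6+19−2) = 5/23 = 0.217.
With a flat prior the MAP equals the MLE, 5/23.
Mean = 6/(6+19) = 6/25 = 0.240.

p_MAP = 0.217, E[p|data] = 0.240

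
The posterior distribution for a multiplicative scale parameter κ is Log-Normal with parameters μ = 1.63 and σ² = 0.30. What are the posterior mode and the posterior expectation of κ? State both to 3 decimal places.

Mode = exp(μ − σ²) = exp(1.33) = 3.781.
Mean = exp(μ + σ²/2) = exp(1.780) = 5.930.

MAP = 3.781, posterior mean = 5.930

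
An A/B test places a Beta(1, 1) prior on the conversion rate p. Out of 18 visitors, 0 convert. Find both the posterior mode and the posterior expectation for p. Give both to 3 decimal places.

posterior mode = 0.000, posterior expectation = 0.050

Posterior: Beta(1+0, 1+18) = Beta(1, 19).
Since α = 1 ≤ 1 and β > 1, the Beta density is monotone decreasing on [0,1]; the mode is at 0.
Mean = 1/(1+19) = 0.050.
Mean > mode: the posterior has a right tail.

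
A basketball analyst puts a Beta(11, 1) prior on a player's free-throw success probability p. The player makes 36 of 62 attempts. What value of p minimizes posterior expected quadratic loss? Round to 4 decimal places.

Posterior: Beta(11+36, 1+26) = Beta(47, 27).
Mode = (47−1)/(47+27−2) = 46/72 = 0.6389.
Mean = 47/(47+27) = 47/74 = 0.6351.
Quadratic loss ⇒ the optimal estimator is the posterior mean.

0.6351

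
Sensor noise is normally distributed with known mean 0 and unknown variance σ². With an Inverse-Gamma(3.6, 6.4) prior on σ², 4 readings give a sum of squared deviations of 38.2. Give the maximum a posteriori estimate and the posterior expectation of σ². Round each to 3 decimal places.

Posterior: Inverse-Gamma(shape = 3.6+4/2 = 5.6, scale = 6.4+38.2/2 = 25.5).
Mode = β/(α+1) = 25.5/6.6 = 3.864.
Mean = β/(α−1) = 25.5/4.6 = 5.543.

σ²_MAP = 3.864, E[σ²|data] = 5.543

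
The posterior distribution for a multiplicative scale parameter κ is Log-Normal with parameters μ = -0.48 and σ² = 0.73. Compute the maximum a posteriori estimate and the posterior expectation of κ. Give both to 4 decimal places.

MAP = 0.2982, posterior mean = 0.8914

Mode = exp(μ − σ²) = exp(-1.21) = 0.2982.
Mean = exp(μ + σ²/2) = exp(-0.115) = 0.8914.
The mean is pulled above the mode by the posterior's right skew.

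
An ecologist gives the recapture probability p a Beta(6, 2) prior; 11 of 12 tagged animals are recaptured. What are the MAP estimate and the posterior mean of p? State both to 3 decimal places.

MAP: 0.889. Posterior mean: 0.850.

Posterior: Beta(6+11, 2+1) = Beta(17, 3).
Mode = (17−1)/(17+3−2) = 16/18 = 0.889.
Mean = 17/(17+3) = 17/20 = 0.850.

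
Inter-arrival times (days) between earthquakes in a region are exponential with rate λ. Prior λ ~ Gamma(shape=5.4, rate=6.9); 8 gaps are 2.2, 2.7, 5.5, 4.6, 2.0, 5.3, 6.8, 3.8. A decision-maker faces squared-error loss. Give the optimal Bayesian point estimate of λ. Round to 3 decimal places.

Σ times = 32.9. Posterior: Gamma(shape = 5.4+8 = 13.4, rate = 6.9+32.9 = 39.8).
Mode = (α−1)/β = 12.4/39.8 = 0.312.
Mean = α/β = 13.4/39.8 = 0.337.
Squared-error loss ⇒ the optimal estimator is the posterior mean.

0.337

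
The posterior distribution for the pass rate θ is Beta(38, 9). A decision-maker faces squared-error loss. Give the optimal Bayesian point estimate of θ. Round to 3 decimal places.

Mode = (38−1)/(38+9−2) = 37/45 = 0.822.
Mean = 38/(38+9) = 38/47 = 0.809.
Squared-error loss ⇒ the optimal estimator is the posterior mean.

0.809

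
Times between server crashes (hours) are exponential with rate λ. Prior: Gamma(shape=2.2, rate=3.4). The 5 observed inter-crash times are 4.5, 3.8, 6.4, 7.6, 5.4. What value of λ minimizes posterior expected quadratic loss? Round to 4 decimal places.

0.2315

Σ times = 27.7. Posterior: Gamma(shape = 2.2+5 = 7.2, rate = 3.4+27.7 = 31.1).
Mode = (α−1)/β = 6.2/31.1 = 0.1994.
Mean = α/β = 7.2/31.1 = 0.2315.
Quadratic loss ⇒ the optimal estimator is the posterior mean.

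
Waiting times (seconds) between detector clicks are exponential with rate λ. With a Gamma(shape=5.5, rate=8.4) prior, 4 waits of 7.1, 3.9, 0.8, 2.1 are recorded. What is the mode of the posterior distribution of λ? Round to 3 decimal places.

0.381

Σ times = 13.9. Posterior: Gamma(shape = 5.5+4 = 9.5, rate = 8.4+13.9 = 22.3).
Mode = (α−1)/β = 8.5/22.3 = 0.381.
Mean = α/β = 9.5/22.3 = 0.426.
This is the posterior mode — the MAP estimate.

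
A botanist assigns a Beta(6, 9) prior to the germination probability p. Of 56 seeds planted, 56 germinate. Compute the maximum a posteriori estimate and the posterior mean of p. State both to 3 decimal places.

Posterior: Beta(6+56, 9+0) = Beta(62, 9).
Mode = (62−1)/(62+9−2) = 61/69 = 0.884.
Mean = 62/(62+9) = 62/71 = 0.873.
The mean is pulled below the mode by the posterior's left skew.

p_MAP = 0.884, E[p|data] = 0.873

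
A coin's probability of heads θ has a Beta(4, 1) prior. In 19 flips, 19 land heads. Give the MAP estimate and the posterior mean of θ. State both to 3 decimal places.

θ_MAP = 1.000, E[θ|data] = 0.958

Posterior: Beta(4+19, 1+0) = Beta(23, 1).
Since β = 1 ≤ 1 and α > 1, the Beta density is monotone increasing on [0,1]; the mode is at 1.
Mean = 23/(23+1) = 0.958.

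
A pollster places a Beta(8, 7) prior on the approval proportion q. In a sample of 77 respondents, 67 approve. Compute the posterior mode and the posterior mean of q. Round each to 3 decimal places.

q_MAP = 0.822, E[q|data] = 0.815

Posterior: Beta(8+67, 7+10) = Beta(75, 17).
Mode = (75−1)/(75+17−2) = 74/90 = 0.822.
Mean = 75/(75+17) = 75/92 = 0.815.
The mean is pulled below the mode by the posterior's left skew.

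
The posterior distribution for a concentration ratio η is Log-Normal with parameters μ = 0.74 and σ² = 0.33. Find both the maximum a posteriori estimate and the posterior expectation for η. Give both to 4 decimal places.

Mode = exp(μ − σ²) = exp(0.41) = 1.5068.
Mean = exp(μ + σ²/2) = exp(0.905) = 2.4719.

MAP = 1.5068; posterior mean = 2.4719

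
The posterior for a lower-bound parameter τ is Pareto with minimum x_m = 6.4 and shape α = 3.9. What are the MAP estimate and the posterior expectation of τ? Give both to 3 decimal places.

MAP: 6.400. Posterior mean: 8.607.

The Pareto density is strictly decreasing on [x_m, ∞), so the mode is x_m = 6.400.
Mean = α·x_m/(α−1) = 3.9·6.4/2.9 = 8.607.
Right-skewed posterior ⇒ mode < mean.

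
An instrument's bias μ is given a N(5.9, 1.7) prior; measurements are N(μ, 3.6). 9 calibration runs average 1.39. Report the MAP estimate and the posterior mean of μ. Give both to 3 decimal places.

Posterior for μ is Normal. Precision-weighted mean: (1/1.7·5.9 + 9/3.6·1.39) / (1/1.7 + 9/3.6) = 2.249.
A Normal posterior is symmetric, so mode = mean.

MAP estimate = 2.249, posterior mean = 2.249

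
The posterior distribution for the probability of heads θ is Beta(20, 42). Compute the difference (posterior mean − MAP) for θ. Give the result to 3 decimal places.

0.006

Mode = (20−1)/(20+42−2) = 19/60 = 0.317.
Mean = 20/(20+42) = 20/62 = 0.323.
Difference = 0.323 − 0.317 = 0.006.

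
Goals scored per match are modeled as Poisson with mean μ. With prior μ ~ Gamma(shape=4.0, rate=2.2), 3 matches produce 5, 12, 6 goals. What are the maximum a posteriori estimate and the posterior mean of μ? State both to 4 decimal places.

Σ counts = 23. Posterior: Gamma(shape = 4.0+23 = 27.0, rate = 2.2+3 = 5.2).
Mode = (α−1)/β = 26.0/5.2 = 5.0000.
Mean = α/β = 27.0/5.2 = 5.1923.

maximum a posteriori estimate = 5.0000, posterior mean = 5.1923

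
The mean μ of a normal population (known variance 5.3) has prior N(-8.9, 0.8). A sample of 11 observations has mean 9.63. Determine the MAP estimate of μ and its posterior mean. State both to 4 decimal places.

Posterior for μ is Normal. Precision-weighted mean: (1/0.8·-8.9 + 11/5.3·9.63) / (1/0.8 + 11/5.3) = 2.6648.
A Normal posterior is symmetric, so mode = mean.

MAP = 2.6648, posterior mean = 2.6648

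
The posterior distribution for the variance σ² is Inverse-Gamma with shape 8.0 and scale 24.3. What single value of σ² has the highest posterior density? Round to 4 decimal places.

2.7000

Mode = β/(α+1) = 24.3/9.0 = 2.7000.
Mean = β/(α−1) = 24.3/7.0 = 3.4714.
This is the posterior mode — the MAP estimate.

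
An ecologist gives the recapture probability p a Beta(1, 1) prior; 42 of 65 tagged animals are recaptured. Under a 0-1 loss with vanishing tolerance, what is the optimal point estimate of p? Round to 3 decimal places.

0.646

Posterior: Beta(1+42, 1+23) = Beta(43, 24).
Mode = (43−1)/(43+24−2) = 42/65 = 0.646.
Mean = 43/(43+24) = 43/67 = 0.642.
This is the posterior mode — the MAP estimate.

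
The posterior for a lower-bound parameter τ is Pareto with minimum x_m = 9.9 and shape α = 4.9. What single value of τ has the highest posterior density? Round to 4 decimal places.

The Pareto density is strictly decreasing on [x_m, ∞), so the mode is x_m = 9.9000.
Mean = α·x_m/(α−1) = 4.9·9.9/3.9 = 12.4385.
This is the posterior mode — the MAP estimate.

9.9000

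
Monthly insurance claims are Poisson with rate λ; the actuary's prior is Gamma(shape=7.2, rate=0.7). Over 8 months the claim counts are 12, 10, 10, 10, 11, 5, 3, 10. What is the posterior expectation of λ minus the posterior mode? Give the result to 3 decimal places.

Σ counts = 71. Posterior: Gamma(shape = 7.2+71 = 78.2, rate = 0.7+8 = 8.7).
Mode = (α−1)/β = 77.2/8.7 = 8.874.
Mean = α/β = 78.2/8.7 = 8.989.
Difference = 8.989 − 8.874 = 0.115.

0.115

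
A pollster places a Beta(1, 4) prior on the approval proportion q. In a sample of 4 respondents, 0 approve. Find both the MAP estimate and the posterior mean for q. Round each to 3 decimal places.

MAP estimate = 0.000, posterior mean = 0.111

Posterior: Beta(1+0, 4+4) = Beta(1, 8).
Since α = 1 ≤ 1 and β > 1, the Beta density is monotone decreasing on [0,1]; the mode is at 0.
Mean = 1/(1+8) = 0.111.
The posterior is right-skewed, so the mean exceeds the mode.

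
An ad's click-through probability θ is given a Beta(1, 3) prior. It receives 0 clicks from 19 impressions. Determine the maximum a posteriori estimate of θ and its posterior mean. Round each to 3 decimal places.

Posterior: Beta(1+0, 3+19) = Beta(1, 22).
Since α = 1 ≤ 1 and β > 1, the Beta density is monotone decreasing on [0,1]; the mode is at 0.
Mean = 1/(1+22) = 0.043.
The posterior is right-skewed, so the mean exceeds the mode.

maximum a posteriori estimate = 0.000, posterior mean = 0.043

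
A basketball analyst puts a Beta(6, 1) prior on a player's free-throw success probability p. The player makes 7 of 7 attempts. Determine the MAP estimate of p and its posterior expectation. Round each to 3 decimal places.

MAP estimate = 1.000, posterior expectation = 0.929

Posterior: Beta(6+7, 1+0) = Beta(13, 1).
Since β = 1 ≤ 1 and α > 1, the Beta density is monotone increasing on [0,1]; the mode is at 1.
Mean = 13/(13+1) = 0.929.
Mode > mean: the posterior has a left tail.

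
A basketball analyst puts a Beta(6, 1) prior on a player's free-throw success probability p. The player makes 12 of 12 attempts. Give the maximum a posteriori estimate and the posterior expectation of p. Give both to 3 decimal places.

maximum a posteriori estimate = 1.000, posterior expectation = 0.947

Posterior: Beta(6+12, 1+0) = Beta(18, 1).
Since β = 1 ≤ 1 and α > 1, the Beta density is monotone increasing on [0,1]; the mode is at 1.
Mean = 18/(18+1) = 0.947.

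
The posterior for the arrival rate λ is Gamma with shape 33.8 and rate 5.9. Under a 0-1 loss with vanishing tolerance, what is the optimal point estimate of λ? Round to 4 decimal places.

5.5593

Mode = (α−1)/β = 32.8/5.9 = 5.5593.
Mean = α/β = 33.8/5.9 = 5.7288.
This is the posterior mode — the MAP estimate.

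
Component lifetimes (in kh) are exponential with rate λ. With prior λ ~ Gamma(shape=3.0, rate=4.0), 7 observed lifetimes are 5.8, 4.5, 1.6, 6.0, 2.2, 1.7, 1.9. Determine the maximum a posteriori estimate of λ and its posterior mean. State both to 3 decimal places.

Σ times = 23.7. Posterior: Gamma(shape = 3.0+7 = 10.0, rate = 4.0+23.7 = 27.7).
Mode = (α−1)/β = 9.0/27.7 = 0.325.
Mean = α/β = 10.0/27.7 = 0.361.

MAP = 0.325, posterior mean = 0.361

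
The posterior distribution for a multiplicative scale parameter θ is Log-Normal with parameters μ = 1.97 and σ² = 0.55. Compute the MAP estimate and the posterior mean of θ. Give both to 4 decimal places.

MAP: 4.1371. Posterior mean: 9.4404.

Mode = exp(μ − σ²) = exp(1.42) = 4.1371.
Mean = exp(μ + σ²/2) = exp(2.245) = 9.4404.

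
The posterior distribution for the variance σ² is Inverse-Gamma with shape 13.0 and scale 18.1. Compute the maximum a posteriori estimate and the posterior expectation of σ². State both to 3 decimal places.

Mode = β/(α+1) = 18.1/14.0 = 1.293.
Mean = β/(α−1) = 18.1/12.0 = 1.508.
The posterior is right-skewed, so the mean exceeds the mode.

MAP: 1.293. Posterior mean: 1.508.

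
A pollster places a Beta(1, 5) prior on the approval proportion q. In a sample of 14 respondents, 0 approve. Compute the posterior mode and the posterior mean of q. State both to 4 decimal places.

MAP = 0.0000, posterior mean = 0.0500

Posterior: Beta(1+0, 5+14) = Beta(1, 19).
Since α = 1 ≤ 1 and β > 1, the Beta density is monotone decreasing on [0,1]; the mode is at 0.
Mean = 1/(1+19) = 0.0500.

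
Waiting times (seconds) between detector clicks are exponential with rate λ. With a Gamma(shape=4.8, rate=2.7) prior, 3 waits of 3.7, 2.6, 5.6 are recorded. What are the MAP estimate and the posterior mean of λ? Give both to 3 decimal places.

MAP = 0.466, posterior mean = 0.534

Σ times = 11.9. Posterior: Gamma(shape = 4.8+3 = 7.8, rate = 2.7+11.9 = 14.6).
Mode = (α−1)/β = 6.8/14.6 = 0.466.
Mean = α/β = 7.8/14.6 = 0.534.
The mean is pulled above the mode by the posterior's right skew.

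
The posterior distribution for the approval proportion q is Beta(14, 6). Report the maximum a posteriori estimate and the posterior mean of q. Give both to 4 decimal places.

MAP: 0.7222. Posterior mean: 0.7000.

Mode = (14−1)/(14+6−2) = 13/18 = 0.7222.
Mean = 14/(14+6) = 14/20 = 0.7000.
The posterior is left-skewed, so the mode exceeds the mean.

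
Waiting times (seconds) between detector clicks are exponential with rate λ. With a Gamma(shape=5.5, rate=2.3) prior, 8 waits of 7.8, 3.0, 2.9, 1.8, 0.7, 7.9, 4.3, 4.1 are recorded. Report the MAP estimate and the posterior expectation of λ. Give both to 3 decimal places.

MAP estimate = 0.359, posterior expectation = 0.388

Σ times = 32.5. Posterior: Gamma(shape = 5.5+8 = 13.5, rate = 2.3+32.5 = 34.8).
Mode = (α−1)/β = 12.5/34.8 = 0.359.
Mean = α/β = 13.5/34.8 = 0.388.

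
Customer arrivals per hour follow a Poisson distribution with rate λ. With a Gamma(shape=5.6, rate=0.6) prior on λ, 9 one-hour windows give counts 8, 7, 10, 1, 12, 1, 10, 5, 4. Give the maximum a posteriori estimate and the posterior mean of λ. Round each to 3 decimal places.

Σ counts = 58. Posterior: Gamma(shape = 5.6+58 = 63.6, rate = 0.6+9 = 9.6).
Mode = (α−1)/β = 62.6/9.6 = 6.521.
Mean = α/β = 63.6/9.6 = 6.625.
Right-skewed posterior ⇒ mode < mean.

MAP = 6.521, posterior mean = 6.625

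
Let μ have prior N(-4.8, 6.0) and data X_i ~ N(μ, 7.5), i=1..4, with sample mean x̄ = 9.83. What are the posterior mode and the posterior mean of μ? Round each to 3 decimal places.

Posterior for μ is Normal. Precision-weighted mean: (1/6.0·-4.8 + 4/7.5·9.83) / (1/6.0 + 4/7.5) = 6.347.
A Normal posterior is symmetric, so mode = mean.

μ_MAP = 6.347, E[μ|data] = 6.347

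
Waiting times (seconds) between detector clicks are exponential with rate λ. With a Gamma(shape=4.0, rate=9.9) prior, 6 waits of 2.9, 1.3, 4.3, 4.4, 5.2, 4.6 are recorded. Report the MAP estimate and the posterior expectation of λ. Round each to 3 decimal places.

Σ times = 22.7. Posterior: Gamma(shape = 4.0+6 = 10.0, rate = 9.9+22.7 = 32.6).
Mode = (α−1)/β = 9.0/32.6 = 0.276.
Mean = α/β = 10.0/32.6 = 0.307.
Mean > mode: the posterior has a right tail.

MAP estimate = 0.276, posterior expectation = 0.307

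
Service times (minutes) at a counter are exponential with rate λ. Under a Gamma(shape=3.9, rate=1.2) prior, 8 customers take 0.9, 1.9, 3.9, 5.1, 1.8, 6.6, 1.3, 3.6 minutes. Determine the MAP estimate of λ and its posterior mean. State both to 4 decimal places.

Σ times = 25.1. Posterior: Gamma(shape = 3.9+8 = 11.9, rate = 1.2+25.1 = 26.3).
Mode = (α−1)/β = 10.9/26.3 = 0.4144.
Mean = α/β = 11.9/26.3 = 0.4525.

MAP: 0.4144. Posterior mean: 0.4525.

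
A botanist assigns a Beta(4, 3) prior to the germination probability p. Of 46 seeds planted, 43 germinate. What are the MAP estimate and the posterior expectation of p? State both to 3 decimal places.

Posterior: Beta(4+43, 3+3) = Beta(47, 6).
Mode = (47−1)/(47+6−2) = 46/51 = 0.902.
Mean = 47/(47+6) = 47/53 = 0.887.
Left-skewed posterior ⇒ mean < mode.

MAP: 0.902. Posterior mean: 0.887.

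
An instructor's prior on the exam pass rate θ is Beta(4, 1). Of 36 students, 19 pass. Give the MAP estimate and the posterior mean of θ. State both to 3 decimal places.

Posterior: Beta(4+19, 1+17) = Beta(23, 18).
Mode = (23−1)/(23+18−2) = 22/39 = 0.564.
Mean = 23/(23+18) = 23/41 = 0.561.
Mode > mean: the posterior has a left tail.

MAP estimate = 0.564, posterior mean = 0.561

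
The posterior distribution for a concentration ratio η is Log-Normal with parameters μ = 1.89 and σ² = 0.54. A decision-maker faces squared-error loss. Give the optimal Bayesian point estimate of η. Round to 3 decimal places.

Mode = exp(μ − σ²) = exp(1.35) = 3.857.
Mean = exp(μ + σ²/2) = exp(2.160) = 8.671.
Squared-error loss ⇒ the optimal estimator is the posterior mean.

8.671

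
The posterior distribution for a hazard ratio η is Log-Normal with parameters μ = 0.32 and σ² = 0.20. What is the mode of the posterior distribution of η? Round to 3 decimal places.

1.127

Mode = exp(μ − σ²) = exp(0.12) = 1.127.
Mean = exp(μ + σ²/2) = exp(0.420) = 1.522.
This is the posterior mode — the MAP estimate.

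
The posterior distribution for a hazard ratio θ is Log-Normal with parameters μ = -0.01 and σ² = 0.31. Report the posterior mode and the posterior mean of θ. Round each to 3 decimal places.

MAP: 0.726. Posterior mean: 1.156.

Mode = exp(μ − σ²) = exp(-0.32) = 0.726.
Mean = exp(μ + σ²/2) = exp(0.145) = 1.156.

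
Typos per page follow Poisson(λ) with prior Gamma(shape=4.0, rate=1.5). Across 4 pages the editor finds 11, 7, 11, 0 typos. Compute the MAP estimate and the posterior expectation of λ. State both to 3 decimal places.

MAP = 5.818, posterior mean = 6.000

Σ counts = 29. Posterior: Gamma(shape = 4.0+29 = 33.0, rate = 1.5+4 = 5.5).
Mode = (α−1)/β = 32.0/5.5 = 5.818.
Mean = α/β = 33.0/5.5 = 6.000.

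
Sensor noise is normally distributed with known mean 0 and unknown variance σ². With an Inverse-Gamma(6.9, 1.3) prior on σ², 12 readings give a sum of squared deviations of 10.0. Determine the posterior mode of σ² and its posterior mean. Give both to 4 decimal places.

Posterior: Inverse-Gamma(shape = 6.9+12/2 = 12.9, scale = 1.3+10.0/2 = 6.3).
Mode = β/(α+1) = 6.3/13.9 = 0.4532.
Mean = β/(α−1) = 6.3/11.9 = 0.5294.
Right-skewed posterior ⇒ mode < mean.

MAP = 0.4532, posterior mean = 0.5294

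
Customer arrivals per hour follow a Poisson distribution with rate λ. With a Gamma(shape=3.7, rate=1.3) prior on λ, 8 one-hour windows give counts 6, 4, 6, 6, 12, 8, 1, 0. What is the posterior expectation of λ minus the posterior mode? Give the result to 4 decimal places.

0.1075

Σ counts = 43. Posterior: Gamma(shape = 3.7+43 = 46.7, rate = 1.3+8 = 9.3).
Mode = (α−1)/β = 45.7/9.3 = 4.9140.
Mean = α/β = 46.7/9.3 = 5.0215.
Difference = 5.0215 − 4.9140 = 0.1075.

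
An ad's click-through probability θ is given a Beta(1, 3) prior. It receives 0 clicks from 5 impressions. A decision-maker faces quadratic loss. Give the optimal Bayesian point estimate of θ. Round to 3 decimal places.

Posterior: Beta(1+0, 3+5) = Beta(1, 8).
Since α = 1 ≤ 1 and β > 1, the Beta density is monotone decreasing on [0,1]; the mode is at 0.
Mean = 1/(1+8) = 0.111.
Quadratic loss ⇒ the optimal estimator is the posterior mean.

0.111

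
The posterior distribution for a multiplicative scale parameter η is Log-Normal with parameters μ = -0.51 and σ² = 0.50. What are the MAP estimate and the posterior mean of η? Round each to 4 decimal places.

η_MAP = 0.3642, E[η|data] = 0.7711

Mode = exp(μ − σ²) = exp(-1.01) = 0.3642.
Mean = exp(μ + σ²/2) = exp(-0.260) = 0.7711.
The posterior is right-skewed, so the mean exceeds the mode.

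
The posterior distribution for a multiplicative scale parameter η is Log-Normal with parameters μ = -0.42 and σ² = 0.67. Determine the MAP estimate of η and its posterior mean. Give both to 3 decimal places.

Mode = exp(μ − σ²) = exp(-1.09) = 0.336.
Mean = exp(μ + σ²/2) = exp(-0.085) = 0.919.

MAP = 0.336; posterior mean = 0.919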